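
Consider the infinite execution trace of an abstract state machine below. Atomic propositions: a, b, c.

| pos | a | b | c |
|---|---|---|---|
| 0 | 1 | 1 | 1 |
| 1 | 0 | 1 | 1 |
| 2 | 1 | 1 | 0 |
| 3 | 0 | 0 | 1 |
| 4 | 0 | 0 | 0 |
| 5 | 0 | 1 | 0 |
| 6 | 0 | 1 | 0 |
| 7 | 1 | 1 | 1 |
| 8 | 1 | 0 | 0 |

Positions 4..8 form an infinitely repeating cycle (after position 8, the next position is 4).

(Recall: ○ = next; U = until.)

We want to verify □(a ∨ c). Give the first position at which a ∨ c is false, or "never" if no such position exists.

Check a ∨ c at each position in order: 0 ✓, 1 ✓, 2 ✓, 3 ✓.
At position 4 the labels are {}, so a ∨ c is false there. This is the first violation.

4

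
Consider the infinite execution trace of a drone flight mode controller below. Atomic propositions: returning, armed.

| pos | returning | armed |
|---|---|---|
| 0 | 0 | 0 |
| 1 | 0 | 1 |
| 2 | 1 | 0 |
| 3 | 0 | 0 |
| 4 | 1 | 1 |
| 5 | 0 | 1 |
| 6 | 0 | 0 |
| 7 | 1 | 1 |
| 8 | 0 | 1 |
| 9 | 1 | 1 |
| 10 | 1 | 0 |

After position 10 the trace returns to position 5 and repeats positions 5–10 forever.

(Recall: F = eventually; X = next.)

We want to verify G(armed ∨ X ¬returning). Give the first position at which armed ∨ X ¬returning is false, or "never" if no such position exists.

Check armed ∨ X ¬returning at each position in order: 0 ✓, 1 ✓, 2 ✓.
At position 3 the labels are {} and the next position 4 has {armed, returning}, so armed ∨ X ¬returning is false there. This is the first violation.

3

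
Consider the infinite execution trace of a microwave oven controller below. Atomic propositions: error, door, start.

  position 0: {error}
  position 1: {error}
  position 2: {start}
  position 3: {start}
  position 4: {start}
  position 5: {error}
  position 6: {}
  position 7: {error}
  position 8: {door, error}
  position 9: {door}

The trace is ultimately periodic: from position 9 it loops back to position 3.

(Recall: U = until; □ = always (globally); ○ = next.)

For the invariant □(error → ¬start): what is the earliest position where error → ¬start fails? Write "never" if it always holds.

never

error → ¬start holds at every position 0..9, and those are all the positions the trace ever visits, so the invariant □(error → ¬start) is never violated.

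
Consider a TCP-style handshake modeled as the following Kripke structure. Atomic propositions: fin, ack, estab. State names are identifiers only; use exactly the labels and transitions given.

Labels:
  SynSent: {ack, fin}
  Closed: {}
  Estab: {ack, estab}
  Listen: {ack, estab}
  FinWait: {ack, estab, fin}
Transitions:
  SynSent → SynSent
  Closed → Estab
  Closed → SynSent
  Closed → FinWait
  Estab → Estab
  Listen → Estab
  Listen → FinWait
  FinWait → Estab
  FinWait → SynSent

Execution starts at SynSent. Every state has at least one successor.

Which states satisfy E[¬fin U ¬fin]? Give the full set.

States satisfying ¬fin: {Closed, Estab, Listen}.
States satisfying E[¬fin U ¬fin]: {Closed, Estab, Listen}.

{Closed, Estab, Listen}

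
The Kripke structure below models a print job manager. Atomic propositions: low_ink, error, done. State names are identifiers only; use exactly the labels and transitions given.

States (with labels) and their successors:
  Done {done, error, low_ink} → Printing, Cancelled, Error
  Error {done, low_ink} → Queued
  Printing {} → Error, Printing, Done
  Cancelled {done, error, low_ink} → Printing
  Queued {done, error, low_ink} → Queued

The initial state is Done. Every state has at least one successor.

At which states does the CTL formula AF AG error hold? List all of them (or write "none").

States satisfying AG error: {Queued}.
States satisfying AF AG error: {Error, Queued}.

{Error, Queued}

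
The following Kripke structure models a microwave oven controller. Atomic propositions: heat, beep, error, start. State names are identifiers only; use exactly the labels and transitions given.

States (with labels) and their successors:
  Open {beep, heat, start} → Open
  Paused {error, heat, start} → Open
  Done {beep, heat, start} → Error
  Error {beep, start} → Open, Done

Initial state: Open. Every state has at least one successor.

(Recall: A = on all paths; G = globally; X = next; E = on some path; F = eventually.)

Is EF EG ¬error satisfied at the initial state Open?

Holds

States satisfying EG ¬error: {Open, Done, Error}.
States satisfying EF EG ¬error: {Open, Paused, Done, Error}.
Some path from Open reaches a state where EG ¬error holds.
Open ∈ Sat(EF EG ¬error).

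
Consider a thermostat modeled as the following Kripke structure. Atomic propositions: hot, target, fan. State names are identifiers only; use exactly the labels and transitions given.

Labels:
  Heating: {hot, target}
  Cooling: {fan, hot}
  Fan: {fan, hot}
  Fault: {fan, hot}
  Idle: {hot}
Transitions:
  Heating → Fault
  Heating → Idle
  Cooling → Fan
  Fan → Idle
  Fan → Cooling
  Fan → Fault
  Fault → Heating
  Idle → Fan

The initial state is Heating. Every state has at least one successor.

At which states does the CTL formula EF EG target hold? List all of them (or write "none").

States satisfying EG target: ∅.
States satisfying EF EG target: ∅.

none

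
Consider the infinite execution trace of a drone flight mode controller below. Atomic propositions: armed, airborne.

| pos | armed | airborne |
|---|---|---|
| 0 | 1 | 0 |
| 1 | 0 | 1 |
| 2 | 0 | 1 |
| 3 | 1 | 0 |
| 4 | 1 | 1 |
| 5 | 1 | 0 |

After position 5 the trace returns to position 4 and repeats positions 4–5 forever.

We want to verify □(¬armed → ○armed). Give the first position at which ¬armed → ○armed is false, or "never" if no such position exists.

1

Check ¬armed → ○armed at each position in order: 0 ✓.
At position 1 the labels are {airborne} and the next position 2 has {airborne}, so ¬armed → ○armed is false there. This is the first violation.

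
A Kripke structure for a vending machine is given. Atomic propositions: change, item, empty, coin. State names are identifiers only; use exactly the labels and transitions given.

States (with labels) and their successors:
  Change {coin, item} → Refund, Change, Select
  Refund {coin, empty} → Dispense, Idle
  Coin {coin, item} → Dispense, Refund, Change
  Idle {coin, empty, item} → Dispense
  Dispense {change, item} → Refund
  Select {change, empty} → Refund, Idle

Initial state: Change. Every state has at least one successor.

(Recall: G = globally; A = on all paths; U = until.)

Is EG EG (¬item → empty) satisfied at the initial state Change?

States satisfying EG (¬item → empty): {Change, Refund, Coin, Idle, Dispense, Select}.
States satisfying EG EG (¬item → empty): {Change, Refund, Coin, Idle, Dispense, Select}.
Change ∈ Sat(EG EG (¬item → empty)).

Holds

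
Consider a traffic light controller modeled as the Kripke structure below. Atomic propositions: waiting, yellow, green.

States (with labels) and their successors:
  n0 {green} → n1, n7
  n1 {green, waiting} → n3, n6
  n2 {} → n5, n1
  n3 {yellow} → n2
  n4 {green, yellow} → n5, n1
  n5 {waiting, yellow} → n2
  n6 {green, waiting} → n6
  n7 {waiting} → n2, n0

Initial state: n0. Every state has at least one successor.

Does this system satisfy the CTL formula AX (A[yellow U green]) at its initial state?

States satisfying A[yellow U green]: {n0, n1, n4, n6}.
States satisfying AX (A[yellow U green]): {n6}.
n0 ∉ Sat(AX (A[yellow U green])).

No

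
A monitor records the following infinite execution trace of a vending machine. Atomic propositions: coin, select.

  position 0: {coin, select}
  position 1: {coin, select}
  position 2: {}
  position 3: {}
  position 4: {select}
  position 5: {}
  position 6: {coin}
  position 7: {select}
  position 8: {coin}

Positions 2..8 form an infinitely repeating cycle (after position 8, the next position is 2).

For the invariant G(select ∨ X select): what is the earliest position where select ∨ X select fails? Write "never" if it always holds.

2

Check select ∨ X select at each position in order: 0 ✓, 1 ✓.
At position 2 the labels are {} and the next position 3 has {}, so select ∨ X select is false there. This is the first violation.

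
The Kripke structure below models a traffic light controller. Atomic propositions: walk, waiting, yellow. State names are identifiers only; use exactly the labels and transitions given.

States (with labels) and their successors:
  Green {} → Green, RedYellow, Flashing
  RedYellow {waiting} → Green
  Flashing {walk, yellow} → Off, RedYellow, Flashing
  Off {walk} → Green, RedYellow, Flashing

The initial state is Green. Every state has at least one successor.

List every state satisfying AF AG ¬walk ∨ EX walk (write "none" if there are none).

States satisfying AG ¬walk: ∅.
States satisfying AF AG ¬walk: ∅.
States satisfying walk: {Flashing, Off}.
States satisfying EX walk: {Green, Flashing, Off}.
States satisfying AF AG ¬walk ∨ EX walk: {Green, Flashing, Off}.

{Green, Flashing, Off}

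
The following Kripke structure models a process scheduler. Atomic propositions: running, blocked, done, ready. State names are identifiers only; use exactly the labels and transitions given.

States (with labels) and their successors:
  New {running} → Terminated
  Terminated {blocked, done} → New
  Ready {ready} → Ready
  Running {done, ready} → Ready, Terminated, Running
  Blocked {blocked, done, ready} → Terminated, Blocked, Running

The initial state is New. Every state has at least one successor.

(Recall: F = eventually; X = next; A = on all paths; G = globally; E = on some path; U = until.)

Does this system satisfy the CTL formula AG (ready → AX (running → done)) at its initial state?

States satisfying ready → AX (running → done): {New, Terminated, Ready, Running, Blocked}.
States satisfying AG (ready → AX (running → done)): {New, Terminated, Ready, Running, Blocked}.
Every state reachable from New satisfies ready → AX (running → done).
New ∈ Sat(AG (ready → AX (running → done))).

Satisfied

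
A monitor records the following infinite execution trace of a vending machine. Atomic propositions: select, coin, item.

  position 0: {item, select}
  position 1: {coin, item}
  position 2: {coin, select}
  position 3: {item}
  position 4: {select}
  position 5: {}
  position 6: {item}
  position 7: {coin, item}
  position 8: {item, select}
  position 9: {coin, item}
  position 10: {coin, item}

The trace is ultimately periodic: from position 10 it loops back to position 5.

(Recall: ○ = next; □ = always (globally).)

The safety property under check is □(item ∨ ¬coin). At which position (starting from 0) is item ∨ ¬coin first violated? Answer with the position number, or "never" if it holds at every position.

2

Check item ∨ ¬coin at each position in order: 0 ✓, 1 ✓.
At position 2 the labels are {coin, select}, so item ∨ ¬coin is false there. This is the first violation.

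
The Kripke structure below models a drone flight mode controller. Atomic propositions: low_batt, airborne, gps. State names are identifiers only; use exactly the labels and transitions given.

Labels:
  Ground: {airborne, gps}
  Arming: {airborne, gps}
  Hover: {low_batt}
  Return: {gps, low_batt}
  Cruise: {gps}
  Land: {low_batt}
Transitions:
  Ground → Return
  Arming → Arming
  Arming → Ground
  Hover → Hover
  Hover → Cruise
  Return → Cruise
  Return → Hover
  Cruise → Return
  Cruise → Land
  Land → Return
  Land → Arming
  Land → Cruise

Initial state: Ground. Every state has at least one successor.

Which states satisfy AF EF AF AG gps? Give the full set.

States satisfying EF AF AG gps: ∅.
States satisfying AF EF AF AG gps: ∅.

none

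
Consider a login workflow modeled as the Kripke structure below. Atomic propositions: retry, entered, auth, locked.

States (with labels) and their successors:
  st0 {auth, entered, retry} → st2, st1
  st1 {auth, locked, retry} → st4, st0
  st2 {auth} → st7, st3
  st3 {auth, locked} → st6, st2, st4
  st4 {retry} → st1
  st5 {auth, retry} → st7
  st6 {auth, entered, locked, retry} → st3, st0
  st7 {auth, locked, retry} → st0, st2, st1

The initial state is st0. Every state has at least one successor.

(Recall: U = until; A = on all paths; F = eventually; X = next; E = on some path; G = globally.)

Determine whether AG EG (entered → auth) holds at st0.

Holds

States satisfying EG (entered → auth): {st0, st1, st2, st3, st4, st5, st6, st7}.
States satisfying AG EG (entered → auth): {st0, st1, st2, st3, st4, st5, st6, st7}.
Every state reachable from st0 satisfies EG (entered → auth).
st0 ∈ Sat(AG EG (entered → auth)).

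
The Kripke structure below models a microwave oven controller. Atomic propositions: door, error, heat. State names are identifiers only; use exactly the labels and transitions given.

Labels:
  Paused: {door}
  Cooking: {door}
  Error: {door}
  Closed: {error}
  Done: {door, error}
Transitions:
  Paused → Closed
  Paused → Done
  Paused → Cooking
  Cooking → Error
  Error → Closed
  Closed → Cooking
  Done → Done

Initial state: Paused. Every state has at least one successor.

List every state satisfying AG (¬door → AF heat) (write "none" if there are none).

{Done}

States satisfying ¬door → AF heat: {Paused, Cooking, Error, Done}.
States satisfying AG (¬door → AF heat): {Done}.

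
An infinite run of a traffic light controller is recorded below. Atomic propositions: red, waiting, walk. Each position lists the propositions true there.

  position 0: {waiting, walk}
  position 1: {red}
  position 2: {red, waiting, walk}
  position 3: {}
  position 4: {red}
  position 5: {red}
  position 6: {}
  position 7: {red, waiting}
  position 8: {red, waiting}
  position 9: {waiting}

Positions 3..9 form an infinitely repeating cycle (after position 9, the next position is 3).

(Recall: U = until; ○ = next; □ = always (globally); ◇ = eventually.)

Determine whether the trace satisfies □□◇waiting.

□◇waiting holds at every position 0..9, and those are all positions ever visited, so □□◇waiting holds.

Yes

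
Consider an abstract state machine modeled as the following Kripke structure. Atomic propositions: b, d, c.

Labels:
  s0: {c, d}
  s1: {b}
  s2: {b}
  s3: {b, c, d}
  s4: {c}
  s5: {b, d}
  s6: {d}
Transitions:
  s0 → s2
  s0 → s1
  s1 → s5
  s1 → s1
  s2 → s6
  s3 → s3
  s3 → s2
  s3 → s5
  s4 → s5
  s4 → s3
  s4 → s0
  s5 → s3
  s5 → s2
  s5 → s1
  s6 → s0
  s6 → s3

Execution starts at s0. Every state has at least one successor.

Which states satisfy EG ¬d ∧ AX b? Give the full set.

States satisfying ¬d: {s1, s2, s4}.
States satisfying EG ¬d: {s1}.
States satisfying b: {s1, s2, s3, s5}.
States satisfying AX b: {s0, s1, s3, s5}.
States satisfying EG ¬d ∧ AX b: {s1}.

{s1}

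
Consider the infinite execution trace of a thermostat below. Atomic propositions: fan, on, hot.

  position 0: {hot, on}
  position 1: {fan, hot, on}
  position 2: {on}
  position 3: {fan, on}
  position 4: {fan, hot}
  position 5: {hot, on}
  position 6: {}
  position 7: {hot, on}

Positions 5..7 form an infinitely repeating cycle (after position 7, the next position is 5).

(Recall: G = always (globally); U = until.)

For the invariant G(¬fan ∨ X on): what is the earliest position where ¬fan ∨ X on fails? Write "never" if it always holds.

Check ¬fan ∨ X on at each position in order: 0 ✓, 1 ✓, 2 ✓.
At position 3 the labels are {fan, on} and the next position 4 has {fan, hot}, so ¬fan ∨ X on is false there. This is the first violation.

3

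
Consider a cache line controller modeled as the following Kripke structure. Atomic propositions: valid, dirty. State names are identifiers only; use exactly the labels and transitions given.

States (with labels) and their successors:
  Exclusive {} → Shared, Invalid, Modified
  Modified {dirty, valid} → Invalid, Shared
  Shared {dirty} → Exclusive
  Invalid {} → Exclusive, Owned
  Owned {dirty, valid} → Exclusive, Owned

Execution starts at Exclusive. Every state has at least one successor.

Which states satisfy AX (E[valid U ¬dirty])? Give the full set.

States satisfying E[valid U ¬dirty]: {Exclusive, Modified, Invalid, Owned}.
States satisfying AX (E[valid U ¬dirty]): {Shared, Invalid, Owned}.

{Shared, Invalid, Owned}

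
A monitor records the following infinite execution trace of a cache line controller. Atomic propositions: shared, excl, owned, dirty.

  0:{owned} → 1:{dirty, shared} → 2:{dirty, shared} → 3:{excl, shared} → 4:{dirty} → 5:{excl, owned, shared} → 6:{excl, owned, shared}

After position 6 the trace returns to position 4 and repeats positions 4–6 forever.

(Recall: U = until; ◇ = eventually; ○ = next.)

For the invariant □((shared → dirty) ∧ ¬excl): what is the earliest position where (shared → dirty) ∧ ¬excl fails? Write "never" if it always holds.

Check (shared → dirty) ∧ ¬excl at each position in order: 0 ✓, 1 ✓, 2 ✓.
At position 3 the labels are {excl, shared}, so (shared → dirty) ∧ ¬excl is false there. This is the first violation.

3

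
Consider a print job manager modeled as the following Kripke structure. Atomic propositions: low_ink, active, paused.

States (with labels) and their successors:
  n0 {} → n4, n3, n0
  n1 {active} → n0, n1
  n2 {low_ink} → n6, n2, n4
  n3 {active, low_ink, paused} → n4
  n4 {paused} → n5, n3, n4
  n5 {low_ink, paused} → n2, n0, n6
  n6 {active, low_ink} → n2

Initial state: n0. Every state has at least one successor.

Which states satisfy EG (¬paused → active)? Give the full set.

{n1, n3, n4}

States satisfying ¬paused → active: {n1, n3, n4, n5, n6}.
States satisfying EG (¬paused → active): {n1, n3, n4}.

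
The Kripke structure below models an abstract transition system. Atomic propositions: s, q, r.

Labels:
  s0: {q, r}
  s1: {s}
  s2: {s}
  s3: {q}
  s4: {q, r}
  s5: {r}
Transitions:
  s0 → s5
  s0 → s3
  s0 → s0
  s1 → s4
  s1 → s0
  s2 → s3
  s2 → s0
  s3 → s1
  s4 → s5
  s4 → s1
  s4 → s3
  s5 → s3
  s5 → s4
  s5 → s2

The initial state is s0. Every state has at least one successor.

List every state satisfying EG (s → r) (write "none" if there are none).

States satisfying s → r: {s0, s3, s4, s5}.
States satisfying EG (s → r): {s0, s4, s5}.

{s0, s4, s5}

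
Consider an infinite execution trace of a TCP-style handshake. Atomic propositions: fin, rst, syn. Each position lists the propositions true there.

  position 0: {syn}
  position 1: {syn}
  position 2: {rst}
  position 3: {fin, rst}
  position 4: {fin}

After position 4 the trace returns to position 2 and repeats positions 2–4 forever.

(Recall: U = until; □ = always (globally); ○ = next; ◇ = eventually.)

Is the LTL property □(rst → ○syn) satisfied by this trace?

rst → ○syn must hold at every position from 0 onward. It fails at position 2, so □(rst → ○syn) is false.
Positions where rst holds: 2, 3.
Check ○syn at each: 2→fails, 3→fails.

No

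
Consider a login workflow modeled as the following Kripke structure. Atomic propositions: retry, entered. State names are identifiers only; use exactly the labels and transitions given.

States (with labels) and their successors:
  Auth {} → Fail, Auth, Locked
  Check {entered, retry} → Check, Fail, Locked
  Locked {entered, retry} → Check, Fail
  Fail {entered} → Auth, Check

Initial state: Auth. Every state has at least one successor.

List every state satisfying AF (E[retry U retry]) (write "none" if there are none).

{Check, Locked}

States satisfying E[retry U retry]: {Check, Locked}.
States satisfying AF (E[retry U retry]): {Check, Locked}.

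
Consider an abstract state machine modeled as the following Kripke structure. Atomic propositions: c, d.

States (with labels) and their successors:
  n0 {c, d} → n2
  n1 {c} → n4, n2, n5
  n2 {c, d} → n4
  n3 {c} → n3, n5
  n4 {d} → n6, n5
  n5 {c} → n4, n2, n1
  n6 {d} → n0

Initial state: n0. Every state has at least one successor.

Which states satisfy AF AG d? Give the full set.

States satisfying AG d: ∅.
States satisfying AF AG d: ∅.

none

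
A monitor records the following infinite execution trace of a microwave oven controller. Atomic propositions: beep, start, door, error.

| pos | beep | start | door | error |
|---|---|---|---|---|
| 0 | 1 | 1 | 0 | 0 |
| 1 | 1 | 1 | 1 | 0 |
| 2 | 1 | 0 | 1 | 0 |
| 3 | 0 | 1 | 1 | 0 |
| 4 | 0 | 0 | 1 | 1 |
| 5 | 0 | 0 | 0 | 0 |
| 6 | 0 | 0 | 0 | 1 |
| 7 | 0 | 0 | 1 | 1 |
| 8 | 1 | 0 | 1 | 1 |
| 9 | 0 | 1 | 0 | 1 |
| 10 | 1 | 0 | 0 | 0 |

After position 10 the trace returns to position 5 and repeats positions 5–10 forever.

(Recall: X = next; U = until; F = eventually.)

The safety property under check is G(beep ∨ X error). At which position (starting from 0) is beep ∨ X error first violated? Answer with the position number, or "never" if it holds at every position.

4

Check beep ∨ X error at each position in order: 0 ✓, 1 ✓, 2 ✓, 3 ✓.
At position 4 the labels are {door, error} and the next position 5 has {}, so beep ∨ X error is false there. This is the first violation.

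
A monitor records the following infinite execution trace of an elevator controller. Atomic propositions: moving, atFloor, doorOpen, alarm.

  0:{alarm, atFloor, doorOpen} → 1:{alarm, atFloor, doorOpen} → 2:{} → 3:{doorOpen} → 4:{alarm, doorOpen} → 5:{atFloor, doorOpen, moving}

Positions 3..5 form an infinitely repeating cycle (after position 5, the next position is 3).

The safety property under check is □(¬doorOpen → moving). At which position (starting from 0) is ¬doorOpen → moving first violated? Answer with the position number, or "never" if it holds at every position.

Check ¬doorOpen → moving at each position in order: 0 ✓, 1 ✓.
At position 2 the labels are {}, so ¬doorOpen → moving is false there. This is the first violation.

2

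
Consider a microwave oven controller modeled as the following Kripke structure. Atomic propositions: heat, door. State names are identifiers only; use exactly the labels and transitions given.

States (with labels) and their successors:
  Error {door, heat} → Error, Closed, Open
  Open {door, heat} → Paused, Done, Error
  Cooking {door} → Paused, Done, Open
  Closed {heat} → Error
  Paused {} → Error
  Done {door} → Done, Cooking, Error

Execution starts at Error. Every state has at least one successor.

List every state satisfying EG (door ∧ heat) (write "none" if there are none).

States satisfying door ∧ heat: {Error, Open}.
States satisfying EG (door ∧ heat): {Error, Open}.

{Error, Open}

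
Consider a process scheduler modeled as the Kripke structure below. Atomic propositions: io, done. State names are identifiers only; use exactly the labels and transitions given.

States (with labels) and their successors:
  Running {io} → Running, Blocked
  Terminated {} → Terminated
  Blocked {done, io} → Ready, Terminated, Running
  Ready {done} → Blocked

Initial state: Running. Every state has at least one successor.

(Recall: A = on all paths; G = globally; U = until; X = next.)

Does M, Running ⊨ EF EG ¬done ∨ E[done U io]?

States satisfying EG ¬done: {Running, Terminated}.
States satisfying EF EG ¬done: {Running, Terminated, Blocked, Ready}.
States satisfying done: {Blocked, Ready}.
States satisfying io: {Running, Blocked}.
States satisfying E[done U io]: {Running, Blocked, Ready}.
States satisfying EF EG ¬done ∨ E[done U io]: {Running, Terminated, Blocked, Ready}.
Running ∈ Sat(EF EG ¬done ∨ E[done U io]).

Satisfied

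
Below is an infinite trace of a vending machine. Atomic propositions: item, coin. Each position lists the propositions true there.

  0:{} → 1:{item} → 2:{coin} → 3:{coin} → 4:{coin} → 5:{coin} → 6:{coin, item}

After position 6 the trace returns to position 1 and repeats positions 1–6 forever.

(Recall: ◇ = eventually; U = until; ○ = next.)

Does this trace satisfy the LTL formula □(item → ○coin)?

item → ○coin must hold at every position from 0 onward. It fails at position 6, so □(item → ○coin) is false.
Positions where item holds: 1, 6.
Check ○coin at each: 1→ok, 6→fails.

Violated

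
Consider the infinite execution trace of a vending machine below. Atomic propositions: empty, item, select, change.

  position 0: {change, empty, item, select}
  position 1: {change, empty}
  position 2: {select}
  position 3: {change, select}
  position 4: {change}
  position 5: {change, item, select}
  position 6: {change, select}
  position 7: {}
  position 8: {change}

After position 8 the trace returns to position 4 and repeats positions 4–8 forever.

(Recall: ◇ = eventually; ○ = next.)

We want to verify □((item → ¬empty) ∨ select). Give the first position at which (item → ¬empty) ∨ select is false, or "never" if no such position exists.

(item → ¬empty) ∨ select holds at every position 0..8, and those are all the positions the trace ever visits, so the invariant □((item → ¬empty) ∨ select) is never violated.

never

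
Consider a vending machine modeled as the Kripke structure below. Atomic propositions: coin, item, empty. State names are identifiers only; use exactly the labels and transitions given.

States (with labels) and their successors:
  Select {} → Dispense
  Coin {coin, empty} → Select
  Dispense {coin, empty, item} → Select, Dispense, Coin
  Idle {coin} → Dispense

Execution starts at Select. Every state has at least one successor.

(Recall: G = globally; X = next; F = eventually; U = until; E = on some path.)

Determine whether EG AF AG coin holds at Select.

No

States satisfying AF AG coin: ∅.
States satisfying EG AF AG coin: ∅.
No suitable path/successor from Select witnesses the formula.
Select ∉ Sat(EG AF AG coin).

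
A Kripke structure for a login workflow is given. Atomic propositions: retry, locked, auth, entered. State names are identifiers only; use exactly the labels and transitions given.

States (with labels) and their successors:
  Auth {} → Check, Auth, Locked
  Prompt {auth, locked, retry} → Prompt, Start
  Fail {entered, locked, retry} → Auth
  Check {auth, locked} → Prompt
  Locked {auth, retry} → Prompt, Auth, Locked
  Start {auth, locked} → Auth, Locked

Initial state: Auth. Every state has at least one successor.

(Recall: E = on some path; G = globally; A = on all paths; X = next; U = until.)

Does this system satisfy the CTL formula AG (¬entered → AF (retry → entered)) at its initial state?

Does not hold

States satisfying ¬entered → AF (retry → entered): {Auth, Fail, Check, Start}.
States satisfying AG (¬entered → AF (retry → entered)): ∅.
Locked is reachable from Auth and violates ¬entered → AF (retry → entered), so AG fails at Auth.
Auth ∉ Sat(AG (¬entered → AF (retry → entered))).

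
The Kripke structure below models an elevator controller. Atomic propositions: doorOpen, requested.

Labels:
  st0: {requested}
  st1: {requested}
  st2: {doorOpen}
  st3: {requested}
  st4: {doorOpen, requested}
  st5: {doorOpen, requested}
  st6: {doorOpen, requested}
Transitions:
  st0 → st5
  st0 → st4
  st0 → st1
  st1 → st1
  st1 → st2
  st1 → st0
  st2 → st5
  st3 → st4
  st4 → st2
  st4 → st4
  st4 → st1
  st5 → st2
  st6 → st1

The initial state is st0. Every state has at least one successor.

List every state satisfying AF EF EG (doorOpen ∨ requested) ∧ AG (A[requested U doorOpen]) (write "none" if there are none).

{st2, st5}

States satisfying EF EG (doorOpen ∨ requested): {st0, st1, st2, st3, st4, st5, st6}.
States satisfying AF EF EG (doorOpen ∨ requested): {st0, st1, st2, st3, st4, st5, st6}.
States satisfying A[requested U doorOpen]: {st2, st3, st4, st5, st6}.
States satisfying AG (A[requested U doorOpen]): {st2, st5}.
States satisfying AF EF EG (doorOpen ∨ requested) ∧ AG (A[requested U doorOpen]): {st2, st5}.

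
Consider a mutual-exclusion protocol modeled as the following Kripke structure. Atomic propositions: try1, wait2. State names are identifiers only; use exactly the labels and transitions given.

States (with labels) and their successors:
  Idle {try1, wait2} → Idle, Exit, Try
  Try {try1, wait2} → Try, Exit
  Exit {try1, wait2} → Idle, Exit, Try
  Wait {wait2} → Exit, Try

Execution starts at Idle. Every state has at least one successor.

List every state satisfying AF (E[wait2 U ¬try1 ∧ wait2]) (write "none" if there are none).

{Wait}

States satisfying E[wait2 U ¬try1 ∧ wait2]: {Wait}.
States satisfying AF (E[wait2 U ¬try1 ∧ wait2]): {Wait}.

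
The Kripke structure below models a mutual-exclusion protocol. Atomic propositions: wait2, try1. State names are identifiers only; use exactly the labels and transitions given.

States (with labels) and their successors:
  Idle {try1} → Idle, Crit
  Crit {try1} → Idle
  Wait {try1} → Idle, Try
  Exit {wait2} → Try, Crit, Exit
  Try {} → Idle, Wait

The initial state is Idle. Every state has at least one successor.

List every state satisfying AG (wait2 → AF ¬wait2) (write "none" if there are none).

{Idle, Crit, Wait, Try}

States satisfying wait2 → AF ¬wait2: {Idle, Crit, Wait, Try}.
States satisfying AG (wait2 → AF ¬wait2): {Idle, Crit, Wait, Try}.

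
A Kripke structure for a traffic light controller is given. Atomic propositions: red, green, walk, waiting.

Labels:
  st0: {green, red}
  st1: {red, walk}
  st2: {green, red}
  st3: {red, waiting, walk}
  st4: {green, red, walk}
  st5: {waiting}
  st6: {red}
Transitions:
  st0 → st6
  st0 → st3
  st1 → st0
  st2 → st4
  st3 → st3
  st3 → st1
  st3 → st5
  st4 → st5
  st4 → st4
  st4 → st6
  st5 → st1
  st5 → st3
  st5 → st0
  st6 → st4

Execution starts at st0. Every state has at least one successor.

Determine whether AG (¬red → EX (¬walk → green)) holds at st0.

Satisfied

States satisfying ¬red → EX (¬walk → green): {st0, st1, st2, st3, st4, st5, st6}.
States satisfying AG (¬red → EX (¬walk → green)): {st0, st1, st2, st3, st4, st5, st6}.
Every state reachable from st0 satisfies ¬red → EX (¬walk → green).
st0 ∈ Sat(AG (¬red → EX (¬walk → green))).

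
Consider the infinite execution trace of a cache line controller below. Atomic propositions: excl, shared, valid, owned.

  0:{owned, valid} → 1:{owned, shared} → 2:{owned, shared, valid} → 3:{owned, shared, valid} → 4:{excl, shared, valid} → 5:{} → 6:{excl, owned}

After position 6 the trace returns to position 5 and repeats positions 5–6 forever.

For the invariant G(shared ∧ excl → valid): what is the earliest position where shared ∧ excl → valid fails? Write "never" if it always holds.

never

shared ∧ excl → valid holds at every position 0..6, and those are all the positions the trace ever visits, so the invariant G(shared ∧ excl → valid) is never violated.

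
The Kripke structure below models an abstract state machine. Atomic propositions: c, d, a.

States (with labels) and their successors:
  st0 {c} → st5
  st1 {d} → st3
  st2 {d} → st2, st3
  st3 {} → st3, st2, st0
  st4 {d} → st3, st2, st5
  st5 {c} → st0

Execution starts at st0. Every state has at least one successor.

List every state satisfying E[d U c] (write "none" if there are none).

States satisfying d: {st1, st2, st4}.
States satisfying c: {st0, st5}.
States satisfying E[d U c]: {st0, st4, st5}.

{st0, st4, st5}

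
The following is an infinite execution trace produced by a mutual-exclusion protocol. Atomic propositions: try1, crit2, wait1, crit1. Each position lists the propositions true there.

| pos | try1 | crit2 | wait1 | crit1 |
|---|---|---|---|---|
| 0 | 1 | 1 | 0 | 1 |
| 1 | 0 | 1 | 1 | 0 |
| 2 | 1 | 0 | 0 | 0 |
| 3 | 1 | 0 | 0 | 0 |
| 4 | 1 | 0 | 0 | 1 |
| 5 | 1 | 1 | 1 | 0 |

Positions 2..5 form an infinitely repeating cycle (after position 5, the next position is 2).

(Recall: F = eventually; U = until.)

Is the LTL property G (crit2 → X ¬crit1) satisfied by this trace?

Yes

crit2 → X ¬crit1 holds at every position 0..5, and those are all positions ever visited, so G (crit2 → X ¬crit1) holds.
Positions where crit2 holds: 0, 1, 5.
Check X ¬crit1 at each: 0→ok, 1→ok, 5→ok.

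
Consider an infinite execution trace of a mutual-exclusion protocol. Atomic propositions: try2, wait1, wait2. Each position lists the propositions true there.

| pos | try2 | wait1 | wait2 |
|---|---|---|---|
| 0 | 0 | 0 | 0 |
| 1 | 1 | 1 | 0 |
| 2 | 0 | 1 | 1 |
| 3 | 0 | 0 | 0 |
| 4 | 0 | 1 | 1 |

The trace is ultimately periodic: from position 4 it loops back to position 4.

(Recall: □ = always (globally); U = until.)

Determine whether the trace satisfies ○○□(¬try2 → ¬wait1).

The position after 0 is 1; ○□(¬try2 → ¬wait1) is false there.

No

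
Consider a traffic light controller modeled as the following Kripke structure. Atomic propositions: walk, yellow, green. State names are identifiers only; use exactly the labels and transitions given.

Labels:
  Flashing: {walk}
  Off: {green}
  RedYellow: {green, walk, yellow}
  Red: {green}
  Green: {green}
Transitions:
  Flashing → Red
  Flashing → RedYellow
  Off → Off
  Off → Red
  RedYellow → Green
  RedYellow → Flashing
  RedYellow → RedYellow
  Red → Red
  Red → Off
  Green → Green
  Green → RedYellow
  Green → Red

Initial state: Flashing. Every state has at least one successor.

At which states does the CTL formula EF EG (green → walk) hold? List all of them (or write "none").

States satisfying EG (green → walk): {Flashing, RedYellow}.
States satisfying EF EG (green → walk): {Flashing, RedYellow, Green}.

{Flashing, RedYellow, Green}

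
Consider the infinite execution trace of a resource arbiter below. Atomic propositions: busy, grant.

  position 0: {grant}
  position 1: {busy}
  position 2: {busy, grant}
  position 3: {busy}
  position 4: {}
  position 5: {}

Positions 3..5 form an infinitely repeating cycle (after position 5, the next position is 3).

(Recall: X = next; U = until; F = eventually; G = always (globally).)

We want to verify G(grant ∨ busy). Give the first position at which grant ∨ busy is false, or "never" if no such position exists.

4

Check grant ∨ busy at each position in order: 0 ✓, 1 ✓, 2 ✓, 3 ✓.
At position 4 the labels are {}, so grant ∨ busy is false there. This is the first violation.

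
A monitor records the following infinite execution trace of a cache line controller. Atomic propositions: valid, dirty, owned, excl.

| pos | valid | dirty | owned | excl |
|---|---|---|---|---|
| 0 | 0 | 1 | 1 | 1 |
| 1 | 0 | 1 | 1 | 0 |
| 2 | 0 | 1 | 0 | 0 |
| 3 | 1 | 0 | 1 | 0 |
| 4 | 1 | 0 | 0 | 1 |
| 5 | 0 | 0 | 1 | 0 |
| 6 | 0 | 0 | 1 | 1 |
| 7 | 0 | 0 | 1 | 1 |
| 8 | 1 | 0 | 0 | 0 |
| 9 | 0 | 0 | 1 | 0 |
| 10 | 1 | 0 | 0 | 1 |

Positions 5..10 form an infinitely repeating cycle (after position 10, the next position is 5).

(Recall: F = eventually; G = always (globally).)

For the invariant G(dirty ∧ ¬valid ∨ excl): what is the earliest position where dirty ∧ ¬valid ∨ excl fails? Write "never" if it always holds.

Check dirty ∧ ¬valid ∨ excl at each position in order: 0 ✓, 1 ✓, 2 ✓.
At position 3 the labels are {owned, valid}, so dirty ∧ ¬valid ∨ excl is false there. This is the first violation.

3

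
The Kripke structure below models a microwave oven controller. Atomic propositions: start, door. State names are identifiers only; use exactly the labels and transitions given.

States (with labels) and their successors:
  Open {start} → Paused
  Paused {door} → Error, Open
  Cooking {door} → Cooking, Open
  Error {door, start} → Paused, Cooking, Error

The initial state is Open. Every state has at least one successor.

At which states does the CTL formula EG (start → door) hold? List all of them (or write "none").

{Paused, Cooking, Error}

States satisfying start → door: {Paused, Cooking, Error}.
States satisfying EG (start → door): {Paused, Cooking, Error}.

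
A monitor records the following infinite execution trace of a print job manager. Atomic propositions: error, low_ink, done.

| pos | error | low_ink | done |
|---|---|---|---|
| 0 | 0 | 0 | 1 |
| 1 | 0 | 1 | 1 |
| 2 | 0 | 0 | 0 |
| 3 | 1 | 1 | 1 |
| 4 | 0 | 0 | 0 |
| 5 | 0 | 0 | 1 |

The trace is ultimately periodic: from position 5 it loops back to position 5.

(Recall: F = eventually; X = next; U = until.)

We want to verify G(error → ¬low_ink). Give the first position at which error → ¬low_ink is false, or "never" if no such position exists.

Check error → ¬low_ink at each position in order: 0 ✓, 1 ✓, 2 ✓.
At position 3 the labels are {done, error, low_ink}, so error → ¬low_ink is false there. This is the first violation.

3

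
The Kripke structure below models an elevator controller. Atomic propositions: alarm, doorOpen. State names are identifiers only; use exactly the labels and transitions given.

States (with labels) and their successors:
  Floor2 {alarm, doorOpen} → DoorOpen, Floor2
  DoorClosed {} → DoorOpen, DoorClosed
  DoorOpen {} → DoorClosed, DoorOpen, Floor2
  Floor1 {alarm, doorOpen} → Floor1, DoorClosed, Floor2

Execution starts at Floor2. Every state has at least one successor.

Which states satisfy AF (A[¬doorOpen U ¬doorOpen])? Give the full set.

States satisfying A[¬doorOpen U ¬doorOpen]: {DoorClosed, DoorOpen}.
States satisfying AF (A[¬doorOpen U ¬doorOpen]): {DoorClosed, DoorOpen}.

{DoorClosed, DoorOpen}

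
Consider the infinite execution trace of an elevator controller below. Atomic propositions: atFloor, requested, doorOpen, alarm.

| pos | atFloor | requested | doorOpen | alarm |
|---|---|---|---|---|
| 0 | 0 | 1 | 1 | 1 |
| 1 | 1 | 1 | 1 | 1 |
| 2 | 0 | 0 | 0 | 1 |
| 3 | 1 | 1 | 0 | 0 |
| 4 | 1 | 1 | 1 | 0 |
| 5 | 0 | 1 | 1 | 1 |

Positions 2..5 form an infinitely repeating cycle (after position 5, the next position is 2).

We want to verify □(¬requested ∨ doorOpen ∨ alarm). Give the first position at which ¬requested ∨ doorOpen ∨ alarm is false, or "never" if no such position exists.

Check ¬requested ∨ doorOpen ∨ alarm at each position in order: 0 ✓, 1 ✓, 2 ✓.
At position 3 the labels are {atFloor, requested}, so ¬requested ∨ doorOpen ∨ alarm is false there. This is the first violation.

3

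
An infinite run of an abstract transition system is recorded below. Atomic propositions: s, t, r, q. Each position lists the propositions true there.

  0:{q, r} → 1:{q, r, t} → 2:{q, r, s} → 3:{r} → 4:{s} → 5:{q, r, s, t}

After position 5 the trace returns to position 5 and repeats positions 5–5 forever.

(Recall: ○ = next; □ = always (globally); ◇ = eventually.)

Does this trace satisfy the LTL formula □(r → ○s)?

Does not hold

r → ○s must hold at every position from 0 onward. It fails at position 0, so □(r → ○s) is false.
Positions where r holds: 0, 1, 2, 3, 5.
Check ○s at each: 0→fails, 1→ok, 2→fails, 3→ok, 5→ok.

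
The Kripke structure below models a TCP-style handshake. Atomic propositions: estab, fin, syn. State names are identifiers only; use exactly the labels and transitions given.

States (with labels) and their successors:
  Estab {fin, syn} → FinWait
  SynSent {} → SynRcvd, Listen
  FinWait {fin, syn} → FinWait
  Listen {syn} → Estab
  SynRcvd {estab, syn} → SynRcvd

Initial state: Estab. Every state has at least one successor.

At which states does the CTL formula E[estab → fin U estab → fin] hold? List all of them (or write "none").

{Estab, SynSent, FinWait, Listen}

States satisfying estab → fin: {Estab, SynSent, FinWait, Listen}.
States satisfying E[estab → fin U estab → fin]: {Estab, SynSent, FinWait, Listen}.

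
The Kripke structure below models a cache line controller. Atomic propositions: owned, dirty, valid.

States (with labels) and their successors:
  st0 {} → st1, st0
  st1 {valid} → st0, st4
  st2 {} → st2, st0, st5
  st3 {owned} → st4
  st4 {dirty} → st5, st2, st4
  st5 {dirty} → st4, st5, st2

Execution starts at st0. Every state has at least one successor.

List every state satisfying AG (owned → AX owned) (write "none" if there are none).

{st0, st1, st2, st4, st5}

States satisfying owned → AX owned: {st0, st1, st2, st4, st5}.
States satisfying AG (owned → AX owned): {st0, st1, st2, st4, st5}.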